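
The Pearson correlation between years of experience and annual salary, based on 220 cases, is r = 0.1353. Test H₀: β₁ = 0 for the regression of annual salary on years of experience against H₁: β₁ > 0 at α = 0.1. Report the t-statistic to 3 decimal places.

t = 2.016

t = r·√(n − 2)/√(1 − r²) = 0.1353·√218/√0.981694 = 2.016.
df = n − 2 = 218.
One-sided p ≈ 0.0225, which is < 0.1, so reject H₀.
There is evidence of a linear association between years of experience and annual salary.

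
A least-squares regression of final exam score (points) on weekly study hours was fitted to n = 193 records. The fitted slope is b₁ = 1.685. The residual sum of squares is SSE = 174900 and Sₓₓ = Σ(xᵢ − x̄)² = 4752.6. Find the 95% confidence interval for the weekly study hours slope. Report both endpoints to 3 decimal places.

(0.819, 2.551)

MSE = SSE/(n − 2) = 174900/191 = 915.707.
SE(b₁) = √(MSE/Sₓₓ) = √(915.707/4752.6) = 0.438948.
df = n − 2 = 191.
t* = t_{0.025, 191} = 1.972462.
Margin = t* × SE = 1.972462 × 0.438948 = 0.86581.
CI: 1.685 ± 0.86581 → (0.819, 2.551).
With 95% confidence, each one-unit increase in weekly study hours is associated with a change of between 0.819 and 2.551 points in final exam score.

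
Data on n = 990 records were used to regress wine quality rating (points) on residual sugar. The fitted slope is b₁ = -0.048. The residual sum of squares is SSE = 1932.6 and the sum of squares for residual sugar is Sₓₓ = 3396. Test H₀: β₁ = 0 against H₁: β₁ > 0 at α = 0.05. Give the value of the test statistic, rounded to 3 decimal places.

t = -2.000

MSE = SSE/(n − 2) = 1932.6/988 = 1.95607.
SE(b₁) = √(MSE/Sₓₓ) = √(1.95607/3396) = 0.0239999.
t = -0.048 / 0.0239999 = -2.000.
df = n − 2 = 988.
One-sided p ≈ 0.9771, which is ≥ 0.05, so fail to reject H₀.
The data do not give significant evidence that the true slope on residual sugar is positive.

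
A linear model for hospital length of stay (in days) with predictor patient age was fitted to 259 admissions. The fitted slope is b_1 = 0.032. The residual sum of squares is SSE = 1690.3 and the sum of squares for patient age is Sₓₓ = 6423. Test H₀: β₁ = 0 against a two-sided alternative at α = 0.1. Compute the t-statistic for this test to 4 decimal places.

t = 1.0000

MSE = SSE/(n − 2) = 1690.3/257 = 6.57704.
SE(b_1) = √(MSE/Sₓₓ) = √(6.57704/6423) = 0.0319997.
t = 0.032 / 0.0319997 = 1.0000.
df = n − 2 = 257.
Two-sided p ≈ 0.3182, which is ≥ 0.1, so fail to reject H₀.
The data do not give significant evidence of an association between patient age and hospital length of stay.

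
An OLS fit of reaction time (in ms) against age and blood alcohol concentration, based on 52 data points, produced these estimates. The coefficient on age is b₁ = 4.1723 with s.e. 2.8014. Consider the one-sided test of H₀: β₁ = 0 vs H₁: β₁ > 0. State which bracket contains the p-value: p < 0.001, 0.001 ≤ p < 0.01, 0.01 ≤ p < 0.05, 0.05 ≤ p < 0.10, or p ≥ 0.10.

t = 4.1723 / 2.8014 = 1.489.
df = n − k − 1 = 52 − 2 − 1 = 49.
One-sided p = P(T_{49} > t) ≈ 0.0714.
So 0.05 ≤ p < 0.10.

0.05 ≤ p < 0.10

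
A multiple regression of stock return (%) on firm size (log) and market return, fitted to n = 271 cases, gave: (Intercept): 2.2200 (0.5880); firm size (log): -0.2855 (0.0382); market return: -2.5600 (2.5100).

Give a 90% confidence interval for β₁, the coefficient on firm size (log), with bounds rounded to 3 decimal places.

Read off: b = -0.2855, SE = 0.0382 for firm size (log).
df = n − k − 1 = 271 − 2 − 1 = 268.
t* = t_{0.05, 268} = 1.650559.
Margin = t* × SE = 1.650559 × 0.0382 = 0.06305.
CI: -0.2855 ± 0.06305 → (-0.349, -0.222).

(-0.349, -0.222)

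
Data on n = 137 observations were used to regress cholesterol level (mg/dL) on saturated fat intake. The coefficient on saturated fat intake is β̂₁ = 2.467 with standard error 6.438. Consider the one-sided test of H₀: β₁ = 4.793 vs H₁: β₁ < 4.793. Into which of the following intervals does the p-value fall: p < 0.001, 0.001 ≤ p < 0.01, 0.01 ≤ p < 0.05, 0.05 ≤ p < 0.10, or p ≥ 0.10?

p ≥ 0.10

t = (2.467 − 4.793) / 6.438 = -0.361.
df = n − 2 = 137 − 2 = 135.
One-sided p = P(T_{135} < t) ≈ 0.3592.
So p ≥ 0.10.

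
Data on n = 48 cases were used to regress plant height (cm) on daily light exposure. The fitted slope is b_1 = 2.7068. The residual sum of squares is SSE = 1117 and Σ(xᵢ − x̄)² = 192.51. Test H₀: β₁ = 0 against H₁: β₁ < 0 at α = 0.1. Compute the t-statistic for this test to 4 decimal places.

t = 7.6214

MSE = SSE/(n − 2) = 1117/46 = 24.2826.
SE(b_1) = √(MSE/Sₓₓ) = √(24.2826/192.51) = 0.355158.
t = 2.7068 / 0.355158 = 7.6214.
df = n − 2 = 46.
One-sided p ≈ 1.0000, which is ≥ 0.1, so fail to reject H₀.
The data do not give significant evidence that the true slope on daily light exposure is negative.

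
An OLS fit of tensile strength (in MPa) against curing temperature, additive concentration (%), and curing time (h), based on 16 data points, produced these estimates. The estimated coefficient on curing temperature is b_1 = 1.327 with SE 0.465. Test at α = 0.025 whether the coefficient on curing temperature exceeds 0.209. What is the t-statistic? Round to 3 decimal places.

t = 2.404

H₀: β₁ = 0.209 vs H₁: β₁ > 0.209.
t = (b_1 − β₁⁰)/SE = (1.327 − 0.209) / 0.465 = 2.404.
df = n − k − 1 = 16 − 3 − 1 = 12.
One-sided p ≈ 0.0166, which is < 0.025, so reject H₀.
There is evidence that the true slope on curing temperature exceeds 0.209 MPa per unit, holding the other predictors fixed.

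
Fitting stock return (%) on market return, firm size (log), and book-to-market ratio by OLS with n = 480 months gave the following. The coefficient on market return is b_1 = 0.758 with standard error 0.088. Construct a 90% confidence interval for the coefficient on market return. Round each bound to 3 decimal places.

df = n − k − 1 = 480 − 3 − 1 = 476.
t* = t_{0.05, 476} = 1.648061.
Margin = t* × SE = 1.648061 × 0.088 = 0.14503.
CI: 0.758 ± 0.14503 → (0.613, 0.903).
With 90% confidence, each one-unit increase in market return is associated with a change of between 0.613 and 0.903 % in stock return, holding the other predictors fixed.

(0.613, 0.903)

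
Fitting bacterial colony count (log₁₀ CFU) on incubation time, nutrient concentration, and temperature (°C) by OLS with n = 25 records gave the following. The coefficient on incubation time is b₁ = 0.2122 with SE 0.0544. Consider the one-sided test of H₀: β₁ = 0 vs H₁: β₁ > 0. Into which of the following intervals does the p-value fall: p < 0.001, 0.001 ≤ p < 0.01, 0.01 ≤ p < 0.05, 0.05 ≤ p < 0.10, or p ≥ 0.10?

t = 0.2122 / 0.0544 = 3.901.
df = n − k − 1 = 25 − 3 − 1 = 21.
One-sided p = P(T_{21} > t) ≈ 0.0004.
So p < 0.001.

p < 0.001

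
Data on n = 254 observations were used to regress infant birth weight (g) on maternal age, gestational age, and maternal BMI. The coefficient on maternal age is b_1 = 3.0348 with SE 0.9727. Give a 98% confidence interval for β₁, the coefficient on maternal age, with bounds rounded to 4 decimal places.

(0.7574, 5.3122)

df = n − k − 1 = 254 − 3 − 1 = 250.
t* = t_{0.01, 250} = 2.341356.
Margin = t* × SE = 2.341356 × 0.9727 = 2.277437.
CI: 3.0348 ± 2.277437 → (0.7574, 5.3122).
With 98% confidence, each one-unit increase in maternal age is associated with a change of between 0.7574 and 5.3122 g in infant birth weight, holding the other predictors fixed.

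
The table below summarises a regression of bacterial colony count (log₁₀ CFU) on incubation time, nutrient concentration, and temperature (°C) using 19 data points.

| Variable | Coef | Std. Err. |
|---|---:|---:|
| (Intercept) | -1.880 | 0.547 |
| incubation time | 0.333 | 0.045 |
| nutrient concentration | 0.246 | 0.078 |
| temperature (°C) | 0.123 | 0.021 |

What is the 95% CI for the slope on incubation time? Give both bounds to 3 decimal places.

Read off: b = 0.333, SE = 0.045 for incubation time.
df = n − k − 1 = 19 − 3 − 1 = 15.
t* = t_{0.025, 15} = 2.13145.
Margin = t* × SE = 2.13145 × 0.045 = 0.09592.
CI: 0.333 ± 0.09592 → (0.237, 0.429).

(0.237, 0.429)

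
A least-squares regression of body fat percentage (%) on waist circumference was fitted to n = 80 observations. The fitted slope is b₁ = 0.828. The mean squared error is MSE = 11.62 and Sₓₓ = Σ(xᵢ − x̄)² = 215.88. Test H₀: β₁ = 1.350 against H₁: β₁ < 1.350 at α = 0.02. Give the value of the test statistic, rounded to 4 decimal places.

t = -2.2500

SE(b₁) = √(MSE/Sₓₓ) = √(11.62/215.88) = 0.232005.
t = (0.828 − 1.350) / 0.232005 = -2.2500.
df = n − 2 = 78.
One-sided p ≈ 0.0136, which is < 0.02, so reject H₀.
There is evidence that the true slope on waist circumference is below 1.350 % per unit.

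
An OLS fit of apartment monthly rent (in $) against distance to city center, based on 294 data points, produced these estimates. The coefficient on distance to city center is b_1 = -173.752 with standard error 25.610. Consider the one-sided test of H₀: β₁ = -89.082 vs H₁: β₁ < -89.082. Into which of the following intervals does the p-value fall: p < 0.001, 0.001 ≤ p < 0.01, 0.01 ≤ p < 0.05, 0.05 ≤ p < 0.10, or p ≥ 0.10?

p < 0.001

t = (-173.752 − (-89.082)) / 25.610 = -3.306.
df = n − 2 = 294 − 2 = 292.
One-sided p = P(T_{292} < t) ≈ 0.0005.
So p < 0.001.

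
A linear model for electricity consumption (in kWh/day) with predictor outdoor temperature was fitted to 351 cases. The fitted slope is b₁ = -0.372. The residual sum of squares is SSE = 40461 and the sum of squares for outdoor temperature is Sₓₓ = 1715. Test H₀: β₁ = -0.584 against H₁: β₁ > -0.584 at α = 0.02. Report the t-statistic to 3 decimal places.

MSE = SSE/(n − 2) = 40461/349 = 115.934.
SE(b₁) = √(MSE/Sₓₓ) = √(115.934/1715) = 0.26.
t = (-0.372 − (-0.584)) / 0.26 = 0.815.
df = n − 2 = 349.
One-sided p ≈ 0.2077, which is ≥ 0.02, so fail to reject H₀.
The data do not give significant evidence that the true slope on outdoor temperature exceeds -0.584 kWh/day per unit.

t = 0.815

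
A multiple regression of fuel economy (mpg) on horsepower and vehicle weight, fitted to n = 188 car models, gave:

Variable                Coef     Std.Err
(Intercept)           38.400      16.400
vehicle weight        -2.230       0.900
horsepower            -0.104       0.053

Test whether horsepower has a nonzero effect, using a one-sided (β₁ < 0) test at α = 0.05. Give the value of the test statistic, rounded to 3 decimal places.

t = -1.962

Read off: b = -0.104, SE = 0.053 for horsepower.
H₀: β₁ = 0 vs H₁: β₁ < 0.
t = -0.104 / 0.053 = -1.962.
df = n − k − 1 = 188 − 2 − 1 = 185.
One-sided p ≈ 0.0256, which is < 0.05, so reject H₀.
There is evidence that the true slope on horsepower is negative, holding the other predictors fixed.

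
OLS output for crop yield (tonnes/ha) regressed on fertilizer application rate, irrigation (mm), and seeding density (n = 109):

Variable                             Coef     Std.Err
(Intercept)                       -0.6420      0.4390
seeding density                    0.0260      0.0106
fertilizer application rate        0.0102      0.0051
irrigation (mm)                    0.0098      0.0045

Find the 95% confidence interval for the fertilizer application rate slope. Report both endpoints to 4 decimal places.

Read off: b = 0.0102, SE = 0.0051 for fertilizer application rate.
df = n − k − 1 = 109 − 3 − 1 = 105.
t* = t_{0.025, 105} = 1.982815.
Margin = t* × SE = 1.982815 × 0.0051 = 0.010112.
CI: 0.0102 ± 0.010112 → (0.0001, 0.0203).

(0.0001, 0.0203)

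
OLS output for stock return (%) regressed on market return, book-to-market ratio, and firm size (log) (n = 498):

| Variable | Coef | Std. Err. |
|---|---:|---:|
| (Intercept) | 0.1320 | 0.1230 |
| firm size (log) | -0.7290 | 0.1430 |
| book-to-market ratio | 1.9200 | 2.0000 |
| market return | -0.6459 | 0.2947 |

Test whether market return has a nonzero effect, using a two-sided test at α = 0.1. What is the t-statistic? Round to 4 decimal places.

Read off: b = -0.6459, SE = 0.2947 for market return.
H₀: β₁ = 0 vs H₁: β₁ ≠ 0.
t = -0.6459 / 0.2947 = -2.1917.
df = n − k − 1 = 498 − 3 − 1 = 494.
Two-sided p ≈ 0.0289, which is < 0.1, so reject H₀.
There is evidence that market return is associated with stock return, holding the other predictors fixed.

t = -2.1917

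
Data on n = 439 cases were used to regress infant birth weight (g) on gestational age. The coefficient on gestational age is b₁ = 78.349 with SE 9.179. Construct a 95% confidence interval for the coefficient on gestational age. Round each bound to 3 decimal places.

df = n − 2 = 439 − 2 = 437.
t* = t_{0.025, 437} = 1.965407.
Margin = t* × SE = 1.965407 × 9.179 = 18.04047.
CI: 78.349 ± 18.04047 → (60.309, 96.389).
With 95% confidence, each one-unit increase in gestational age is associated with a change of between 60.309 and 96.389 g in infant birth weight.

(60.309, 96.389)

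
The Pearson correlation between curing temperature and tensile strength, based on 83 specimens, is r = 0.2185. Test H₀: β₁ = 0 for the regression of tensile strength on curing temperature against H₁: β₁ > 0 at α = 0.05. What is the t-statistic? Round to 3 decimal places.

t = r·√(n − 2)/√(1 − r²) = 0.2185·√81/√0.952258 = 2.015.
df = n − 2 = 81.
One-sided p ≈ 0.0236, which is < 0.05, so reject H₀.
There is evidence of a linear association between curing temperature and tensile strength.

t = 2.015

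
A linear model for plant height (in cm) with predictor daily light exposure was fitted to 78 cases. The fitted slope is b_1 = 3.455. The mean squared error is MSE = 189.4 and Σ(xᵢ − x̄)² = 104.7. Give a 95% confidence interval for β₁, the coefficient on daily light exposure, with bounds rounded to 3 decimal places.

SE(b_1) = √(MSE/Sₓₓ) = √(189.4/104.7) = 1.34498.
df = n − 2 = 76.
t* = t_{0.025, 76} = 1.991673.
Margin = t* × SE = 1.991673 × 1.34498 = 2.67876.
CI: 3.455 ± 2.67876 → (0.776, 6.134).
With 95% confidence, each one-unit increase in daily light exposure is associated with a change of between 0.776 and 6.134 cm in plant height.

(0.776, 6.134)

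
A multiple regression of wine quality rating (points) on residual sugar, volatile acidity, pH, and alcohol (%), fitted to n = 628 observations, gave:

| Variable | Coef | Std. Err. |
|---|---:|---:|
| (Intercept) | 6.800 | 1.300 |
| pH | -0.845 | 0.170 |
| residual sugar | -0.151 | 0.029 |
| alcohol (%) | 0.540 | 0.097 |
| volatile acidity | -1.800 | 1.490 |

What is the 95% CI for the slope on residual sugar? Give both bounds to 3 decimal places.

(-0.208, -0.094)

Read off: b = -0.151, SE = 0.029 for residual sugar.
df = n − k − 1 = 628 − 4 − 1 = 623.
t* = t_{0.025, 623} = 1.963779.
Margin = t* × SE = 1.963779 × 0.029 = 0.05695.
CI: -0.151 ± 0.05695 → (-0.208, -0.094).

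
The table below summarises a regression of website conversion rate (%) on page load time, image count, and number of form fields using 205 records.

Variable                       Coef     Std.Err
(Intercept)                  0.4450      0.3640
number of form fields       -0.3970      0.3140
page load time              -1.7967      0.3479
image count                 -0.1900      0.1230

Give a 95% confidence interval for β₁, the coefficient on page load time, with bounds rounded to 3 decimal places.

Read off: b = -1.7967, SE = 0.3479 for page load time.
df = n − k − 1 = 205 − 3 − 1 = 201.
t* = t_{0.025, 201} = 1.971837.
Margin = t* × SE = 1.971837 × 0.3479 = 0.68600.
CI: -1.7967 ± 0.68600 → (-2.483, -1.111).

(-2.483, -1.111)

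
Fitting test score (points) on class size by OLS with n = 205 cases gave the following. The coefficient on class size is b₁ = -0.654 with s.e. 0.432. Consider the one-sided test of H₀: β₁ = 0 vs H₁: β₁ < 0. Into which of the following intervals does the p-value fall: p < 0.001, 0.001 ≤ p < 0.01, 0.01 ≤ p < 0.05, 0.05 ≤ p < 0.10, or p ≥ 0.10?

0.05 ≤ p < 0.10

t = -0.654 / 0.432 = -1.514.
df = n − 2 = 205 − 2 = 203.
One-sided p = P(T_{203} < t) ≈ 0.0658.
So 0.05 ≤ p < 0.10.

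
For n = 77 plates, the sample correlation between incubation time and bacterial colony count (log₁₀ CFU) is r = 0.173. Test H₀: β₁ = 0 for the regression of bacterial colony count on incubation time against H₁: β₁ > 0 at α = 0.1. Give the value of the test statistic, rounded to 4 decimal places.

t = r·√(n − 2)/√(1 − r²) = 0.173·√75/√0.970071 = 1.5212.
df = n − 2 = 75.
One-sided p ≈ 0.0662, which is < 0.1, so reject H₀.
There is evidence of a linear association between incubation time and bacterial colony count.

t = 1.5212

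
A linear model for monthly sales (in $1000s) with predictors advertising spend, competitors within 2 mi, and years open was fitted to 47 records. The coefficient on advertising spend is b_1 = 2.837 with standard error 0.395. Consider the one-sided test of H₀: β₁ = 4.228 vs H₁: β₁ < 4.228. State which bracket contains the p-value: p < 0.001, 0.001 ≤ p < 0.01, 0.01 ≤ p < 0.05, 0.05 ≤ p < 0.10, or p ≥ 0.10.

p < 0.001

t = (2.837 − 4.228) / 0.395 = -3.522.
df = n − k − 1 = 47 − 3 − 1 = 43.
One-sided p = P(T_{43} < t) ≈ 0.0005.
So p < 0.001.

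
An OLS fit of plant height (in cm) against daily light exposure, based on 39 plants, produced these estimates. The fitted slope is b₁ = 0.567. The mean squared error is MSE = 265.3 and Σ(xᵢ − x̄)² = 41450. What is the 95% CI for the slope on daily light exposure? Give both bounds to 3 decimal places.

SE(b₁) = √(MSE/Sₓₓ) = √(265.3/41450) = 0.080003.
df = n − 2 = 37.
t* = t_{0.025, 37} = 2.026192.
Margin = t* × SE = 2.026192 × 0.080003 = 0.16210.
CI: 0.567 ± 0.16210 → (0.405, 0.729).
With 95% confidence, each one-unit increase in daily light exposure is associated with a change of between 0.405 and 0.729 cm in plant height.

(0.405, 0.729)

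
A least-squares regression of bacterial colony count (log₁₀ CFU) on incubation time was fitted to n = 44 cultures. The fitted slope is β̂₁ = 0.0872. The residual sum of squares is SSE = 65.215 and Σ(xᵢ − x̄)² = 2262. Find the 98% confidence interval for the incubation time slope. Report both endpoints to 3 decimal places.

MSE = SSE/(n − 2) = 65.215/42 = 1.55274.
SE(β̂₁) = √(MSE/Sₓₓ) = √(1.55274/2262) = 0.0262001.
df = n − 2 = 42.
t* = t_{0.01, 42} = 2.41847.
Margin = t* × SE = 2.41847 × 0.0262001 = 0.06336.
CI: 0.0872 ± 0.06336 → (0.024, 0.151).
With 98% confidence, each one-unit increase in incubation time is associated with a change of between 0.024 and 0.151 log₁₀ CFU in bacterial colony count.

(0.024, 0.151)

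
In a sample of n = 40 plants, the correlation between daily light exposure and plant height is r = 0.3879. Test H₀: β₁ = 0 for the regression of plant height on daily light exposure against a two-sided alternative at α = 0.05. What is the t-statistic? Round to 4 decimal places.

t = 2.5943

t = r·√(n − 2)/√(1 − r²) = 0.3879·√38/√0.849534 = 2.5943.
df = n − 2 = 38.
Two-sided p ≈ 0.0134, which is < 0.05, so reject H₀.
There is evidence of a linear association between daily light exposure and plant height.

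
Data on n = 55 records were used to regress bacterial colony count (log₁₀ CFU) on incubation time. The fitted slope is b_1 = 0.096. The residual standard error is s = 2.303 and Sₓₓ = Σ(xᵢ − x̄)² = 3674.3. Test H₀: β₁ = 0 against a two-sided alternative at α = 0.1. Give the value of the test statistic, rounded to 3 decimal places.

t = 2.527

SE(b_1) = s/√Sₓₓ = 2.303/√3674.3 = 0.0379933.
t = 0.096 / 0.0379933 = 2.527.
df = n − 2 = 53.
Two-sided p ≈ 0.0145, which is < 0.1, so reject H₀.
There is evidence that incubation time is associated with bacterial colony count.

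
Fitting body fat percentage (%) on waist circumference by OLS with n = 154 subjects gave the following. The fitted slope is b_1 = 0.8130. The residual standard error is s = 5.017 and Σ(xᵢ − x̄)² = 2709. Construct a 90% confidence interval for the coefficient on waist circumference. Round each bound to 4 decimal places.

(0.6535, 0.9725)

SE(b_1) = s/√Sₓₓ = 5.017/√2709 = 0.0963917.
df = n − 2 = 152.
t* = t_{0.05, 152} = 1.65494.
Margin = t* × SE = 1.65494 × 0.0963917 = 0.159522.
CI: 0.8130 ± 0.159522 → (0.6535, 0.9725).
With 90% confidence, each one-unit increase in waist circumference is associated with a change of between 0.6535 and 0.9725 % in body fat percentage.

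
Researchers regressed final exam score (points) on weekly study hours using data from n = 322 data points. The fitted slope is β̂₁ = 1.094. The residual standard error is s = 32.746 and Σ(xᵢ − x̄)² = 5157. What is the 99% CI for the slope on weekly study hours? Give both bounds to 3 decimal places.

(-0.088, 2.276)

SE(β̂₁) = s/√Sₓₓ = 32.746/√5157 = 0.455995.
df = n − 2 = 320.
t* = t_{0.005, 320} = 2.59128.
Margin = t* × SE = 2.59128 × 0.455995 = 1.18161.
CI: 1.094 ± 1.18161 → (-0.088, 2.276).
With 99% confidence, each one-unit increase in weekly study hours is associated with a change of between -0.088 and 2.276 points in final exam score.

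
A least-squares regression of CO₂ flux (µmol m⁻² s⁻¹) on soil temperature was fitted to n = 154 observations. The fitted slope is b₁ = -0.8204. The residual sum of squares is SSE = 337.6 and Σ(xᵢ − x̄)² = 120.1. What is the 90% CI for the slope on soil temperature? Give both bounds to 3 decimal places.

(-1.045, -0.595)

MSE = SSE/(n − 2) = 337.6/152 = 2.22105.
SE(b₁) = √(MSE/Sₓₓ) = √(2.22105/120.1) = 0.13599.
df = n − 2 = 152.
t* = t_{0.05, 152} = 1.65494.
Margin = t* × SE = 1.65494 × 0.13599 = 0.22506.
CI: -0.8204 ± 0.22506 → (-1.045, -0.595).
With 90% confidence, each one-unit increase in soil temperature is associated with a change of between -1.045 and -0.595 µmol m⁻² s⁻¹ in CO₂ flux.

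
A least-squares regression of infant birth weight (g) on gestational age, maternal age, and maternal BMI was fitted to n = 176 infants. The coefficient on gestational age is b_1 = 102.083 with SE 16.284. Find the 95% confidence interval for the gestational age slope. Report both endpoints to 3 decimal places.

(69.941, 134.225)

df = n − k − 1 = 176 − 3 − 1 = 172.
t* = t_{0.025, 172} = 1.973852.
Margin = t* × SE = 1.973852 × 16.284 = 32.14221.
CI: 102.083 ± 32.14221 → (69.941, 134.225).
With 95% confidence, each one-unit increase in gestational age is associated with a change of between 69.941 and 134.225 g in infant birth weight, holding the other predictors fixed.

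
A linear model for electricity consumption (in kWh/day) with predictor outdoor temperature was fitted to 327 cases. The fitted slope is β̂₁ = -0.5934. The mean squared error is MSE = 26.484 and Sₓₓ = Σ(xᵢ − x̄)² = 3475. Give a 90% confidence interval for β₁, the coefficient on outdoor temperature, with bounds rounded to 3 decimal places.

(-0.737, -0.449)

SE(β̂₁) = √(MSE/Sₓₓ) = √(26.484/3475) = 0.0873.
df = n − 2 = 325.
t* = t_{0.05, 325} = 1.649556.
Margin = t* × SE = 1.649556 × 0.0873 = 0.14401.
CI: -0.5934 ± 0.14401 → (-0.737, -0.449).
With 90% confidence, each one-unit increase in outdoor temperature is associated with a change of between -0.737 and -0.449 kWh/day in electricity consumption.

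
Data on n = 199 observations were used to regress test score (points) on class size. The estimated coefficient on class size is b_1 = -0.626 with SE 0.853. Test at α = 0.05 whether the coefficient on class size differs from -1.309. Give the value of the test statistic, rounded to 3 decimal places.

H₀: β₁ = -1.309 vs H₁: β₁ ≠ -1.309.
t = (b_1 − β₁⁰)/SE = (-0.626 − (-1.309)) / 0.853 = 0.801.
df = n − 2 = 199 − 2 = 197.
Two-sided p ≈ 0.4243, which is ≥ 0.05, so fail to reject H₀.
The data are consistent with a true slope of -1.309 points per unit of class size.

t = 0.801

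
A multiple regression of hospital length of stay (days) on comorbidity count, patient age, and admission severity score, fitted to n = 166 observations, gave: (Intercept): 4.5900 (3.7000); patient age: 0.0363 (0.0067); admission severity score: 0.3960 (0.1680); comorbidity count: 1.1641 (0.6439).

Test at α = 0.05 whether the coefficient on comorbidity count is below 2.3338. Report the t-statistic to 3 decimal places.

t = -1.817

Read off: b = 1.1641, SE = 0.6439 for comorbidity count.
H₀: β₁ = 2.3338 vs H₁: β₁ < 2.3338.
t = (1.1641 − 2.3338) / 0.6439 = -1.817.
df = n − k − 1 = 166 − 3 − 1 = 162.
One-sided p ≈ 0.0356, which is < 0.05, so reject H₀.
There is evidence that the true slope on comorbidity count is below 2.3338 days per unit, holding the other predictors fixed.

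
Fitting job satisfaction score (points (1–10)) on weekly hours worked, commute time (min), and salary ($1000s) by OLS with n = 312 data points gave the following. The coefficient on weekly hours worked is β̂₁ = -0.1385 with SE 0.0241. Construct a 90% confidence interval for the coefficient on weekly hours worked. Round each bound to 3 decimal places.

df = n − k − 1 = 312 − 3 − 1 = 308.
t* = t_{0.05, 308} = 1.649816.
Margin = t* × SE = 1.649816 × 0.0241 = 0.03976.
CI: -0.1385 ± 0.03976 → (-0.178, -0.099).
With 90% confidence, each one-unit increase in weekly hours worked is associated with a change of between -0.178 and -0.099 points (1–10) in job satisfaction score, holding the other predictors fixed.

(-0.178, -0.099)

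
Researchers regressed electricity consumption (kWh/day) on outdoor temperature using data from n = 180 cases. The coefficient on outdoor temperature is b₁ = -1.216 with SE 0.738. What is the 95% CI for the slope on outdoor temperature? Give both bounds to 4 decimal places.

df = n − 2 = 180 − 2 = 178.
t* = t_{0.025, 178} = 1.973381.
Margin = t* × SE = 1.973381 × 0.738 = 1.456355.
CI: -1.216 ± 1.456355 → (-2.6724, 0.2404).
With 95% confidence, each one-unit increase in outdoor temperature is associated with a change of between -2.6724 and 0.2404 kWh/day in electricity consumption.

(-2.6724, 0.2404)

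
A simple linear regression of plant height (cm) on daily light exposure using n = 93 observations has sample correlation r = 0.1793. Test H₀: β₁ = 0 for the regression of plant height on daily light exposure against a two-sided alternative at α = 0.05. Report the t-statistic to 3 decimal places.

t = r·√(n − 2)/√(1 − r²) = 0.1793·√91/√0.967852 = 1.739.
df = n − 2 = 91.
Two-sided p ≈ 0.0855, which is ≥ 0.05, so fail to reject H₀.
The data do not give significant evidence of a linear association between daily light exposure and plant height.

t = 1.739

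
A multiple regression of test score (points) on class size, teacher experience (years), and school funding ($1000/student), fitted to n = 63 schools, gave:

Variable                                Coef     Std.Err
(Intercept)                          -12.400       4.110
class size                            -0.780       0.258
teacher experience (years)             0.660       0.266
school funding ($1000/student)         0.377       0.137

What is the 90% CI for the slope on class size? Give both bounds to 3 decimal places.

(-1.211, -0.349)

Read off: b = -0.780, SE = 0.258 for class size.
df = n − k − 1 = 63 − 3 − 1 = 59.
t* = t_{0.05, 59} = 1.671093.
Margin = t* × SE = 1.671093 × 0.258 = 0.43114.
CI: -0.780 ± 0.43114 → (-1.211, -0.349).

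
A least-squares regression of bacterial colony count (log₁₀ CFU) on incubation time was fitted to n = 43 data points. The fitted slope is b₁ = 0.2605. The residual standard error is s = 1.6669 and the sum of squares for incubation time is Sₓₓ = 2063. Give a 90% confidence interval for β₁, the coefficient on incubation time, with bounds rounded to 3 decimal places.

SE(b₁) = s/√Sₓₓ = 1.6669/√2063 = 0.0366995.
df = n − 2 = 41.
t* = t_{0.05, 41} = 1.682878.
Margin = t* × SE = 1.682878 × 0.0366995 = 0.06176.
CI: 0.2605 ± 0.06176 → (0.199, 0.322).
With 90% confidence, each one-unit increase in incubation time is associated with a change of between 0.199 and 0.322 log₁₀ CFU in bacterial colony count.

(0.199, 0.322)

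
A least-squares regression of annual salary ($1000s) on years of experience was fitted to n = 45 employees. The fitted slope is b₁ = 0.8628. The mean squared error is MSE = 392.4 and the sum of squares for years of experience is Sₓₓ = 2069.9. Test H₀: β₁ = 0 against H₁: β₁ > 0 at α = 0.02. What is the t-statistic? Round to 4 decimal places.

SE(b₁) = √(MSE/Sₓₓ) = √(392.4/2069.9) = 0.435401.
t = 0.8628 / 0.435401 = 1.9816.
df = n − 2 = 43.
One-sided p ≈ 0.0270, which is ≥ 0.02, so fail to reject H₀.
The data do not give significant evidence that the true slope on years of experience is positive.

t = 1.9816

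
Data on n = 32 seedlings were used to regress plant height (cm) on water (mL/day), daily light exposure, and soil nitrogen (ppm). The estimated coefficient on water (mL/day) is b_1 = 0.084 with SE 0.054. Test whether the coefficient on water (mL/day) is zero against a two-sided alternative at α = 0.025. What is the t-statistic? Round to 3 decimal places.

H₀: β₁ = 0 vs H₁: β₁ ≠ 0.
t = (b_1 − β₁⁰)/SE = 0.084 / 0.054 = 1.556.
df = n − k − 1 = 32 − 3 − 1 = 28.
Two-sided p ≈ 0.1310, which is ≥ 0.025, so fail to reject H₀.
The data do not give significant evidence of an association between water (mL/day) and plant height, after adjusting for the other predictors.

t = 1.556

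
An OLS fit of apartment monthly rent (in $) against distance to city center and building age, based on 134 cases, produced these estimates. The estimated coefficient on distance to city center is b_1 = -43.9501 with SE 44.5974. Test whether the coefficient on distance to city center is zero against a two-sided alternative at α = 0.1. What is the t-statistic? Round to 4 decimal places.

t = -0.9855

H₀: β₁ = 0 vs H₁: β₁ ≠ 0.
t = (b_1 − β₁⁰)/SE = -43.9501 / 44.5974 = -0.9855.
df = n − k − 1 = 134 − 2 − 1 = 131.
Two-sided p ≈ 0.3262, which is ≥ 0.1, so fail to reject H₀.
The data do not give significant evidence of an association between distance to city center and apartment monthly rent, after adjusting for the other predictors.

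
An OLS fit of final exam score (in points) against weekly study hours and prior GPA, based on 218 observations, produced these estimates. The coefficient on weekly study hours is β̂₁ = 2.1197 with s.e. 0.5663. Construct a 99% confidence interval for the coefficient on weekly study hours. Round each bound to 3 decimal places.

df = n − k − 1 = 218 − 2 − 1 = 215.
t* = t_{0.005, 215} = 2.598889.
Margin = t* × SE = 2.598889 × 0.5663 = 1.47175.
CI: 2.1197 ± 1.47175 → (0.648, 3.591).
With 99% confidence, each one-unit increase in weekly study hours is associated with a change of between 0.648 and 3.591 points in final exam score, holding the other predictors fixed.

(0.648, 3.591)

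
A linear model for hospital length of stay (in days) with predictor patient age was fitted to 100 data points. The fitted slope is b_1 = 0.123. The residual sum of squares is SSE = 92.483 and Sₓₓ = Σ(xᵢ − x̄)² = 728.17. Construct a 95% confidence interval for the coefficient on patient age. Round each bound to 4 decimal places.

(0.0516, 0.1944)

MSE = SSE/(n − 2) = 92.483/98 = 0.943704.
SE(b_1) = √(MSE/Sₓₓ) = √(0.943704/728.17) = 0.0359999.
df = n − 2 = 98.
t* = t_{0.025, 98} = 1.984467.
Margin = t* × SE = 1.984467 × 0.0359999 = 0.071441.
CI: 0.123 ± 0.071441 → (0.0516, 0.1944).
With 95% confidence, each one-unit increase in patient age is associated with a change of between 0.0516 and 0.1944 days in hospital length of stay.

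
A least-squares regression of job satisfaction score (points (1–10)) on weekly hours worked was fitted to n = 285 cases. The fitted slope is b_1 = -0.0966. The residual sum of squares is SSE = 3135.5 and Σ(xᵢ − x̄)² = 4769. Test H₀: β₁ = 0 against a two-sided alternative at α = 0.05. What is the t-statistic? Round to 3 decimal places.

t = -2.004

MSE = SSE/(n − 2) = 3135.5/283 = 11.0795.
SE(b_1) = √(MSE/Sₓₓ) = √(11.0795/4769) = 0.0481999.
t = -0.0966 / 0.0481999 = -2.004.
df = n − 2 = 283.
Two-sided p ≈ 0.0460, which is < 0.05, so reject H₀.
There is evidence that weekly hours worked is associated with job satisfaction score.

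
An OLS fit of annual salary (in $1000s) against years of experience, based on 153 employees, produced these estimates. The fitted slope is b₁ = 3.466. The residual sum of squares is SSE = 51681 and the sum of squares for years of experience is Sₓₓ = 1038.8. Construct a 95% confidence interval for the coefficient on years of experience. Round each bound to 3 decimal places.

(2.332, 4.600)

MSE = SSE/(n − 2) = 51681/151 = 342.258.
SE(b₁) = √(MSE/Sₓₓ) = √(342.258/1038.8) = 0.573999.
df = n − 2 = 151.
t* = t_{0.025, 151} = 1.975799.
Margin = t* × SE = 1.975799 × 0.573999 = 1.13411.
CI: 3.466 ± 1.13411 → (2.332, 4.600).
With 95% confidence, each one-unit increase in years of experience is associated with a change of between 2.332 and 4.600 $1000s in annual salary.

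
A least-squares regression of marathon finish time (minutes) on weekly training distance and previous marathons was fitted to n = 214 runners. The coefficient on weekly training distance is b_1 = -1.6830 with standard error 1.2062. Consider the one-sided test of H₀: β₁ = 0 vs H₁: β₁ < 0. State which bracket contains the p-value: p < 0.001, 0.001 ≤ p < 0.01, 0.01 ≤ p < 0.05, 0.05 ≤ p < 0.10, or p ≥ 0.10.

0.05 ≤ p < 0.10

t = -1.6830 / 1.2062 = -1.395.
df = n − k − 1 = 214 − 2 − 1 = 211.
One-sided p = P(T_{211} < t) ≈ 0.0822.
So 0.05 ≤ p < 0.10.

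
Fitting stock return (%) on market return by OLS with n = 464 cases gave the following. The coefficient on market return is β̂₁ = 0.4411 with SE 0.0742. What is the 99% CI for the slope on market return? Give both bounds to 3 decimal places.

(0.249, 0.633)

df = n − 2 = 464 − 2 = 462.
t* = t_{0.005, 462} = 2.586513.
Margin = t* × SE = 2.586513 × 0.0742 = 0.19192.
CI: 0.4411 ± 0.19192 → (0.249, 0.633).
With 99% confidence, each one-unit increase in market return is associated with a change of between 0.249 and 0.633 % in stock return.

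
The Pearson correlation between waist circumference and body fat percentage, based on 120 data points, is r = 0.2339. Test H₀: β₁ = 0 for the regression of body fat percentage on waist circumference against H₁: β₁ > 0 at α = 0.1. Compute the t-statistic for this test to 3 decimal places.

t = r·√(n − 2)/√(1 − r²) = 0.2339·√118/√0.945291 = 2.613.
df = n − 2 = 118.
One-sided p ≈ 0.0051, which is < 0.1, so reject H₀.
There is evidence of a linear association between waist circumference and body fat percentage.

t = 2.613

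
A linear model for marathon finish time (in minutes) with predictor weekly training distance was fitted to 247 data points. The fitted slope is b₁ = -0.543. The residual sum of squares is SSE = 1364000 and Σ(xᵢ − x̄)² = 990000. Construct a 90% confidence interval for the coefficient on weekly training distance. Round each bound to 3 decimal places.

(-0.667, -0.419)

MSE = SSE/(n − 2) = 1364000/245 = 5567.35.
SE(b₁) = √(MSE/Sₓₓ) = √(5567.35/990000) = 0.0749906.
df = n − 2 = 245.
t* = t_{0.05, 245} = 1.651097.
Margin = t* × SE = 1.651097 × 0.0749906 = 0.12382.
CI: -0.543 ± 0.12382 → (-0.667, -0.419).
With 90% confidence, each one-unit increase in weekly training distance is associated with a change of between -0.667 and -0.419 minutes in marathon finish time.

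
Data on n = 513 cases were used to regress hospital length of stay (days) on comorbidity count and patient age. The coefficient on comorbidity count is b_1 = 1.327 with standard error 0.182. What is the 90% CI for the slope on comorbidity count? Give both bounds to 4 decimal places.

df = n − k − 1 = 513 − 2 − 1 = 510.
t* = t_{0.05, 510} = 1.647847.
Margin = t* × SE = 1.647847 × 0.182 = 0.299908.
CI: 1.327 ± 0.299908 → (1.0271, 1.6269).
With 90% confidence, each one-unit increase in comorbidity count is associated with a change of between 1.0271 and 1.6269 days in hospital length of stay, holding the other predictors fixed.

(1.0271, 1.6269)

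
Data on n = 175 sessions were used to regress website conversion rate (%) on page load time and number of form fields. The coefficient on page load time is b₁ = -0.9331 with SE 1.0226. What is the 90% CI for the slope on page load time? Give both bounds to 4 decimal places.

(-2.6242, 0.7580)

df = n − k − 1 = 175 − 2 − 1 = 172.
t* = t_{0.05, 172} = 1.653761.
Margin = t* × SE = 1.653761 × 1.0226 = 1.691136.
CI: -0.9331 ± 1.691136 → (-2.6242, 0.7580).
With 90% confidence, each one-unit increase in page load time is associated with a change of between -2.6242 and 0.7580 % in website conversion rate, holding the other predictors fixed.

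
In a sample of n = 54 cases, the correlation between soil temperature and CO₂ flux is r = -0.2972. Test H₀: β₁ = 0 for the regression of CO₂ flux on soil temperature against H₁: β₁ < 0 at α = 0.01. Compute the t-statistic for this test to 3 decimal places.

t = -2.245

t = r·√(n − 2)/√(1 − r²) = -0.2972·√52/√0.911672 = -2.245.
df = n − 2 = 52.
One-sided p ≈ 0.0145, which is ≥ 0.01, so fail to reject H₀.
The data do not give significant evidence of a linear association between soil temperature and CO₂ flux.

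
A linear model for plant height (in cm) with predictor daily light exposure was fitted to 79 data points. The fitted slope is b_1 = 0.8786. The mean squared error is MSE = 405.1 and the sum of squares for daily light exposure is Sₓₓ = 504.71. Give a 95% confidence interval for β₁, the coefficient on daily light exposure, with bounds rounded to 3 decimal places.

(-0.905, 2.663)

SE(b_1) = √(MSE/Sₓₓ) = √(405.1/504.71) = 0.895901.
df = n − 2 = 77.
t* = t_{0.025, 77} = 1.991254.
Margin = t* × SE = 1.991254 × 0.895901 = 1.78397.
CI: 0.8786 ± 1.78397 → (-0.905, 2.663).
With 95% confidence, each one-unit increase in daily light exposure is associated with a change of between -0.905 and 2.663 cm in plant height.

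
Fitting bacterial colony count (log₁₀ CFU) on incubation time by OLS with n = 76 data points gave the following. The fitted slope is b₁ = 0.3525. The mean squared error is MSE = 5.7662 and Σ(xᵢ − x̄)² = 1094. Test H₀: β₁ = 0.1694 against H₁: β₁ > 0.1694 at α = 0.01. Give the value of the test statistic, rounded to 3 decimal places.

SE(b₁) = √(MSE/Sₓₓ) = √(5.7662/1094) = 0.0725999.
t = (0.3525 − 0.1694) / 0.0725999 = 2.522.
df = n − 2 = 74.
One-sided p ≈ 0.0069, which is < 0.01, so reject H₀.
There is evidence that the true slope on incubation time exceeds 0.1694 log₁₀ CFU per unit.

t = 2.522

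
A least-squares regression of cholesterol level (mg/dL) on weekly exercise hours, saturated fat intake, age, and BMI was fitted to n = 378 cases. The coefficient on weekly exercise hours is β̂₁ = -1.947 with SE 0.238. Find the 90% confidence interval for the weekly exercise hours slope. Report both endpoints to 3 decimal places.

df = n − k − 1 = 378 − 4 − 1 = 373.
t* = t_{0.05, 373} = 1.648949.
Margin = t* × SE = 1.648949 × 0.238 = 0.39245.
CI: -1.947 ± 0.39245 → (-2.339, -1.555).
With 90% confidence, each one-unit increase in weekly exercise hours is associated with a change of between -2.339 and -1.555 mg/dL in cholesterol level, holding the other predictors fixed.

(-2.339, -1.555)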